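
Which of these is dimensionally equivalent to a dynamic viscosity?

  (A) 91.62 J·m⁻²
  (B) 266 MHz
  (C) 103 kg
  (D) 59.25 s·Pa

Reference: [dynamic viscosity] = kg·m⁻¹·s⁻¹.
Each option:
  (A) J·m⁻² = N·m·m⁻² = kg·s⁻²
  (B) Hz = s⁻¹
  (C) kg
  (D) Pa·s = N·m⁻²·s = kg·m⁻¹·s⁻¹  ← same
Only (D) matches kg·m⁻¹·s⁻¹.

(D)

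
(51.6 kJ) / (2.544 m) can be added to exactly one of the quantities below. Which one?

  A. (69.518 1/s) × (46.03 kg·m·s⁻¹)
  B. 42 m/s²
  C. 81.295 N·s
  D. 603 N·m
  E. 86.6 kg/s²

Reference: [kg·m²·s⁻²] / [m] = kg·m·s⁻².
Each option:
  A. [s⁻¹] · [kg·m·s⁻¹] = kg·m·s⁻²  ← same
  B. m·s⁻²
  C. N·s = kg·m·s⁻²·s = kg·m·s⁻¹
  D. N·m = kg·m·s⁻²·m = kg·m²·s⁻²
  E. kg·s⁻²
Only A. matches kg·m·s⁻².

A.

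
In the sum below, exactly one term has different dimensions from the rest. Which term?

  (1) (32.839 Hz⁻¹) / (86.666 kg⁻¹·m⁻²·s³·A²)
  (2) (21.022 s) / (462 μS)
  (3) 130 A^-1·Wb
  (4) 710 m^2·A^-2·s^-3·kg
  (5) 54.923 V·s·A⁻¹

(4)

Reduce each to base SI dimensions:
  (1) [s] / [kg⁻¹·m⁻²·s³·A²] = kg·m²·s⁻²·A⁻²
  (2) [s] / [kg⁻¹·m⁻²·s³·A²] = kg·m²·s⁻²·A⁻²
  (3) Wb·A⁻¹ = V·s·A⁻¹ = kg·m²·s⁻²·A⁻²
  (4) kg·m²·s⁻³·A⁻²
  (5) V·s·A⁻¹ = J·C⁻¹·s·A⁻¹ = kg·m²·s⁻²·A⁻²
All reduce to kg·m²·s⁻²·A⁻² except (4), which is kg·m²·s⁻³·A⁻².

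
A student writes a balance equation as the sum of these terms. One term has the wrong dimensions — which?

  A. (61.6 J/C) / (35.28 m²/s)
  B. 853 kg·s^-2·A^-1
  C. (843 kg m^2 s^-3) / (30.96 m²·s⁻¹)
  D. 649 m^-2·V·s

Dimensions:
  A. [kg·m²·s⁻³·A⁻¹] / [m²·s⁻¹] = kg·s⁻²·A⁻¹
  B. kg·s⁻²·A⁻¹
  C. [kg·m²·s⁻³] / [m²·s⁻¹] = kg·s⁻²
  D. V·s·m⁻² = J·C⁻¹·s·m⁻² = kg·s⁻²·A⁻¹
All reduce to kg·s⁻²·A⁻¹ except C., which is kg·s⁻².

C.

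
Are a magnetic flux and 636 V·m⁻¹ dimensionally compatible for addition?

Dimensions:
  a magnetic flux:  [magnetic flux] = kg·m²·s⁻²·A⁻¹
  636 V·m⁻¹:  V·m⁻¹ = J·C⁻¹·m⁻¹ = kg·m·s⁻³·A⁻¹
kg·m²·s⁻²·A⁻¹ ≠ kg·m·s⁻³·A⁻¹, so they cannot be added.

No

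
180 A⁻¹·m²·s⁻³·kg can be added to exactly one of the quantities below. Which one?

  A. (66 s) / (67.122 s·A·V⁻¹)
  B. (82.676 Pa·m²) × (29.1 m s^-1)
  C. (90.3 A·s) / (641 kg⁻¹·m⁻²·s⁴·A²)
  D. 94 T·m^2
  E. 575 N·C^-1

Reference: kg·m²·s⁻³·A⁻¹.
Each option:
  A. [s] / [kg⁻¹·m⁻²·s⁴·A²] = kg·m²·s⁻³·A⁻²
  B. [kg·m·s⁻²] · [m·s⁻¹] = kg·m²·s⁻³
  C. [s·A] / [kg⁻¹·m⁻²·s⁴·A²] = kg·m²·s⁻³·A⁻¹  ← same
  D. T·m² = Wb·m⁻²·m² = kg·m²·s⁻²·A⁻¹
  E. N·C⁻¹ = kg·m·s⁻²·(s·A)⁻¹ = kg·m·s⁻³·A⁻¹
Only C. matches kg·m²·s⁻³·A⁻¹.

C.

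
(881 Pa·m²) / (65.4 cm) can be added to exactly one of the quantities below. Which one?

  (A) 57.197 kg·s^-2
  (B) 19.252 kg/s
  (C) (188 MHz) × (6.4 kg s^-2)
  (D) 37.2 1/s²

(A)

Reference: [kg·m·s⁻²] / [m] = kg·s⁻².
Each option:
  (A) kg·s⁻²  ← same
  (B) kg·s⁻¹
  (C) [s⁻¹] · [kg·s⁻²] = kg·s⁻³
  (D) s⁻²
Only (A) matches kg·s⁻².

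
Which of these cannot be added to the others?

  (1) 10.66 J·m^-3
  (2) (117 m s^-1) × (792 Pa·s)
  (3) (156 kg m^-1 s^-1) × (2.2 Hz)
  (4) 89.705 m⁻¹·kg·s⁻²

Reduce each to base SI dimensions:
  (1) J·m⁻³ = N·m·m⁻³ = kg·m⁻¹·s⁻²
  (2) [m·s⁻¹] · [kg·m⁻¹·s⁻¹] = kg·s⁻²
  (3) [kg·m⁻¹·s⁻¹] · [s⁻¹] = kg·m⁻¹·s⁻²
  (4) kg·m⁻¹·s⁻²
All reduce to kg·m⁻¹·s⁻² except (2), which is kg·s⁻².

(2)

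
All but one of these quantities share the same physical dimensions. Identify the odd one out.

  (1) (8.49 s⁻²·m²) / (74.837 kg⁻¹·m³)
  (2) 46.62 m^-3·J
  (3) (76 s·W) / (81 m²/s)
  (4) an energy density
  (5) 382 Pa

Reduce each to base SI dimensions:
  (1) [m²·s⁻²] / [kg⁻¹·m³] = kg·m⁻¹·s⁻²
  (2) J·m⁻³ = N·m·m⁻³ = kg·m⁻¹·s⁻²
  (3) [kg·m²·s⁻²] / [m²·s⁻¹] = kg·s⁻¹
  (4) [energy density] = kg·m⁻¹·s⁻²
  (5) Pa = N·m⁻² = kg·m⁻¹·s⁻²
All reduce to kg·m⁻¹·s⁻² except (3), which is kg·s⁻¹.

(3)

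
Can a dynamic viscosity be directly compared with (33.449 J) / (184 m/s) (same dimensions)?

No

In SI base units:
  a dynamic viscosity:  [dynamic viscosity] = kg·m⁻¹·s⁻¹
  (33.449 J) / (184 m/s):  [kg·m²·s⁻²] / [m·s⁻¹] = kg·m·s⁻¹
kg·m⁻¹·s⁻¹ ≠ kg·m·s⁻¹, so they cannot be added.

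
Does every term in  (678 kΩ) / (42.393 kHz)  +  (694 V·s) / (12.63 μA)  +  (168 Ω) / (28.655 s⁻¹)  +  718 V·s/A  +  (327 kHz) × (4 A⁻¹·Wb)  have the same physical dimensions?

No

Dimensions:
  (678 kΩ) / (42.393 kHz):  [kg·m²·s⁻³·A⁻²] / [s⁻¹] = kg·m²·s⁻²·A⁻²
  (694 V·s) / (12.63 μA):  [kg·m²·s⁻²·A⁻¹] / [A] = kg·m²·s⁻²·A⁻²
  (168 Ω) / (28.655 s⁻¹):  [kg·m²·s⁻³·A⁻²] / [s⁻¹] = kg·m²·s⁻²·A⁻²
  718 V·s/A:  V·s·A⁻¹ = J·C⁻¹·s·A⁻¹ = kg·m²·s⁻²·A⁻²
  (327 kHz) × (4 A⁻¹·Wb):  [s⁻¹] · [kg·m²·s⁻²·A⁻²] = kg·m²·s⁻³·A⁻²
The terms do not share a single dimension (kg·m²·s⁻²·A⁻² vs kg·m²·s⁻³·A⁻²).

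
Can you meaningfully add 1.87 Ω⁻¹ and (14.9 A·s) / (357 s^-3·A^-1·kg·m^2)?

Expand each in SI base units:
  1.87 Ω⁻¹:  Ω⁻¹ = (V·A⁻¹)⁻¹ = kg⁻¹·m⁻²·s³·A²
  (14.9 A·s) / (357 s^-3·A^-1·kg·m^2):  [s·A] / [kg·m²·s⁻³·A⁻¹] = kg⁻¹·m⁻²·s⁴·A²
kg⁻¹·m⁻²·s³·A² ≠ kg⁻¹·m⁻²·s⁴·A², so they cannot be added.

No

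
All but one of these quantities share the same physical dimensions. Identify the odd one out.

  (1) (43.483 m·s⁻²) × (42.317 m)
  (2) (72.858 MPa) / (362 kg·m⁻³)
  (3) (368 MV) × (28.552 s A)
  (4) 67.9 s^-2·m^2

Work out the base dimensions of each:
  (1) [m·s⁻²] · [m] = m²·s⁻²
  (2) [kg·m⁻¹·s⁻²] / [kg·m⁻³] = m²·s⁻²
  (3) [kg·m²·s⁻³·A⁻¹] · [s·A] = kg·m²·s⁻²
  (4) m²·s⁻²
All reduce to m²·s⁻² except (3), which is kg·m²·s⁻².

(3)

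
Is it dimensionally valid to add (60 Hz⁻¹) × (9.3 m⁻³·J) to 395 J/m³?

Dimensions:
  (60 Hz⁻¹) × (9.3 m⁻³·J):  [s] · [kg·m⁻¹·s⁻²] = kg·m⁻¹·s⁻¹
  395 J/m³:  J·m⁻³ = N·m·m⁻³ = kg·m⁻¹·s⁻²
kg·m⁻¹·s⁻¹ ≠ kg·m⁻¹·s⁻², so they cannot be added.

No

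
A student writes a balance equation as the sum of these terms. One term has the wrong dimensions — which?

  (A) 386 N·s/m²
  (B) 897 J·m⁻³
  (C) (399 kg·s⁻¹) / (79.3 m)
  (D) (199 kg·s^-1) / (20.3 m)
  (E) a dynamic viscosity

(B)

In SI base units:
  (A) N·s·m⁻² = kg·m·s⁻²·s·m⁻² = kg·m⁻¹·s⁻¹
  (B) J·m⁻³ = N·m·m⁻³ = kg·m⁻¹·s⁻²
  (C) [kg·s⁻¹] / [m] = kg·m⁻¹·s⁻¹
  (D) [kg·s⁻¹] / [m] = kg·m⁻¹·s⁻¹
  (E) [dynamic viscosity] = kg·m⁻¹·s⁻¹
All reduce to kg·m⁻¹·s⁻¹ except (B), which is kg·m⁻¹·s⁻².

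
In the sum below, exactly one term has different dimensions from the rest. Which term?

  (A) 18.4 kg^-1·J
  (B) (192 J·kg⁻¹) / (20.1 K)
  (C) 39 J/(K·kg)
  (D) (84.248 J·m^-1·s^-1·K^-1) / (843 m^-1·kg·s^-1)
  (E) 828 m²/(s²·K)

Work out the base dimensions of each:
  (A) J·kg⁻¹ = N·m·kg⁻¹ = m²·s⁻²
  (B) [m²·s⁻²] / [K] = m²·s⁻²·K⁻¹
  (C) J·kg⁻¹·K⁻¹ = N·m·kg⁻¹·K⁻¹ = m²·s⁻²·K⁻¹
  (D) [kg·m·s⁻³·K⁻¹] / [kg·m⁻¹·s⁻¹] = m²·s⁻²·K⁻¹
  (E) m²·s⁻²·K⁻¹
All reduce to m²·s⁻²·K⁻¹ except (A), which is m²·s⁻².

(A)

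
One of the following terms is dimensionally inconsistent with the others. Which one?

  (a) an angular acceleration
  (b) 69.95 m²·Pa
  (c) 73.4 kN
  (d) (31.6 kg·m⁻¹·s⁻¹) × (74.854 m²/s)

(a)

Expand each in SI base units:
  (a) [angular acceleration] = s⁻²
  (b) Pa·m² = N·m⁻²·m² = kg·m·s⁻²
  (c) N = kg·m·s⁻²
  (d) [kg·m⁻¹·s⁻¹] · [m²·s⁻¹] = kg·m·s⁻²
All reduce to kg·m·s⁻² except (a), which is s⁻².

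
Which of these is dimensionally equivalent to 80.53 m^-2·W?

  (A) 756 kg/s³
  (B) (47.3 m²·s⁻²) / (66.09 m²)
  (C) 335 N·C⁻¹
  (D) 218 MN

(A)

Reference: W·m⁻² = J·s⁻¹·m⁻² = kg·s⁻³.
Each option:
  (A) kg·s⁻³  ← same
  (B) [m²·s⁻²] / [m²] = s⁻²
  (C) N·C⁻¹ = kg·m·s⁻²·(s·A)⁻¹ = kg·m·s⁻³·A⁻¹
  (D) N = kg·m·s⁻²
Only (A) matches kg·s⁻³.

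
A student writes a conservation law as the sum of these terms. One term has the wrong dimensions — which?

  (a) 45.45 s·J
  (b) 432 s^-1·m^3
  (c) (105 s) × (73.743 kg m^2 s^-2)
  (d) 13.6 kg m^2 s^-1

Reduce each to base SI dimensions:
  (a) J·s = N·m·s = kg·m²·s⁻¹
  (b) m³·s⁻¹
  (c) [s] · [kg·m²·s⁻²] = kg·m²·s⁻¹
  (d) kg·m²·s⁻¹
All reduce to kg·m²·s⁻¹ except (b), which is m³·s⁻¹.

(b)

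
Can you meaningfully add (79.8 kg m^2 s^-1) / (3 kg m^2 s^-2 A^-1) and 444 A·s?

Yes

In SI base units:
  (79.8 kg m^2 s^-1) / (3 kg m^2 s^-2 A^-1):  [kg·m²·s⁻¹] / [kg·m²·s⁻²·A⁻¹] = s·A
  444 A·s:  A·s = s·A
Both are s·A, so they have the same dimensions and can be added.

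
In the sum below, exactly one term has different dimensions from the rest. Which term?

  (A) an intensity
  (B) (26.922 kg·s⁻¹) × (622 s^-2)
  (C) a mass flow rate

(C)

Work out the base dimensions of each:
  (A) [intensity] = kg·s⁻³
  (B) [kg·s⁻¹] · [s⁻²] = kg·s⁻³
  (C) [mass flow rate] = kg·s⁻¹
All reduce to kg·s⁻³ except (C), which is kg·s⁻¹.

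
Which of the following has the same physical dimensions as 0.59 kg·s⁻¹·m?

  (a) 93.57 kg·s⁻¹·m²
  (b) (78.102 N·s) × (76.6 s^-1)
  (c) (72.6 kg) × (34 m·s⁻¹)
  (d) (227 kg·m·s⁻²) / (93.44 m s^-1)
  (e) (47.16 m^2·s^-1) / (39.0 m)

(c)

Reference: kg·m·s⁻¹.
Each option:
  (a) kg·m²·s⁻¹
  (b) [kg·m·s⁻¹] · [s⁻¹] = kg·m·s⁻²
  (c) [kg] · [m·s⁻¹] = kg·m·s⁻¹  ← same
  (d) [kg·m·s⁻²] / [m·s⁻¹] = kg·s⁻¹
  (e) [m²·s⁻¹] / [m] = m·s⁻¹
Only (c) matches kg·m·s⁻¹.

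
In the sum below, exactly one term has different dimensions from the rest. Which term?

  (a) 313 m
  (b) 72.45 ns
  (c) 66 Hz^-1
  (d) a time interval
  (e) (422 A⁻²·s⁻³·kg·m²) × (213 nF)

Reduce each to base SI dimensions:
  (a) m
  (b) s
  (c) Hz⁻¹ = (s⁻¹)⁻¹ = s
  (d) [time interval] = s
  (e) [kg·m²·s⁻³·A⁻²] · [kg⁻¹·m⁻²·s⁴·A²] = s
All reduce to s except (a), which is m.

(a)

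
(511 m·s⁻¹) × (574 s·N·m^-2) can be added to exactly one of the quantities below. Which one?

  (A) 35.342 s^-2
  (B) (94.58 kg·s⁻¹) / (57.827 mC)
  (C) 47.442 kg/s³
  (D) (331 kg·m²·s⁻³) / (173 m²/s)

Reference: [m·s⁻¹] · [kg·m⁻¹·s⁻¹] = kg·s⁻².
Each option:
  (A) s⁻²
  (B) [kg·s⁻¹] / [s·A] = kg·s⁻²·A⁻¹
  (C) kg·s⁻³
  (D) [kg·m²·s⁻³] / [m²·s⁻¹] = kg·s⁻²  ← same
Only (D) matches kg·s⁻².

(D)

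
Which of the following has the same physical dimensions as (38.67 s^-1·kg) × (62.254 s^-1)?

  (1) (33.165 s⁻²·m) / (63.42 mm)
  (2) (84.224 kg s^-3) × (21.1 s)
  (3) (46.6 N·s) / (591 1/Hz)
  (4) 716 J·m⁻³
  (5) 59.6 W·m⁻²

Reference: [kg·s⁻¹] · [s⁻¹] = kg·s⁻².
Each option:
  (1) [m·s⁻²] / [m] = s⁻²
  (2) [kg·s⁻³] · [s] = kg·s⁻²  ← same
  (3) [kg·m·s⁻¹] / [s] = kg·m·s⁻²
  (4) J·m⁻³ = N·m·m⁻³ = kg·m⁻¹·s⁻²
  (5) W·m⁻² = J·s⁻¹·m⁻² = kg·s⁻³
Only (2) matches kg·s⁻².

(2)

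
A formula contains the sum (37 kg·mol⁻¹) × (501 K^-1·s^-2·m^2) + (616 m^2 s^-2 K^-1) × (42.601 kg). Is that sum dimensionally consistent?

Work out the base dimensions of each:
  (37 kg·mol⁻¹) × (501 K^-1·s^-2·m^2):  [kg·mol⁻¹] · [m²·s⁻²·K⁻¹] = kg·m²·s⁻²·K⁻¹·mol⁻¹
  (616 m^2 s^-2 K^-1) × (42.601 kg):  [m²·s⁻²·K⁻¹] · [kg] = kg·m²·s⁻²·K⁻¹
kg·m²·s⁻²·K⁻¹·mol⁻¹ ≠ kg·m²·s⁻²·K⁻¹, so they cannot be added.

No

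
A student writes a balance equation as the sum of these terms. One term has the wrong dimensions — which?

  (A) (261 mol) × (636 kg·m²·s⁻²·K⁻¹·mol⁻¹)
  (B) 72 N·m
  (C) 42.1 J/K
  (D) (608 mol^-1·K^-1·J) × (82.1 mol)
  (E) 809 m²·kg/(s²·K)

(B)

Work out the base dimensions of each:
  (A) [mol] · [kg·m²·s⁻²·K⁻¹·mol⁻¹] = kg·m²·s⁻²·K⁻¹
  (B) N·m = kg·m·s⁻²·m = kg·m²·s⁻²
  (C) J·K⁻¹ = N·m·K⁻¹ = kg·m²·s⁻²·K⁻¹
  (D) [kg·m²·s⁻²·K⁻¹·mol⁻¹] · [mol] = kg·m²·s⁻²·K⁻¹
  (E) kg·m²·s⁻²·K⁻¹
All reduce to kg·m²·s⁻²·K⁻¹ except (B), which is kg·m²·s⁻².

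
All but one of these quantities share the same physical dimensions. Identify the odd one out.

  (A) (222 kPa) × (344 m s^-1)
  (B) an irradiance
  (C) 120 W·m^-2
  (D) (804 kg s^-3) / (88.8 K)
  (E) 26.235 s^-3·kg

Work out the base dimensions of each:
  (A) [kg·m⁻¹·s⁻²] · [m·s⁻¹] = kg·s⁻³
  (B) [irradiance] = kg·s⁻³
  (C) W·m⁻² = J·s⁻¹·m⁻² = kg·s⁻³
  (D) [kg·s⁻³] / [K] = kg·s⁻³·K⁻¹
  (E) kg·s⁻³
All reduce to kg·s⁻³ except (D), which is kg·s⁻³·K⁻¹.

(D)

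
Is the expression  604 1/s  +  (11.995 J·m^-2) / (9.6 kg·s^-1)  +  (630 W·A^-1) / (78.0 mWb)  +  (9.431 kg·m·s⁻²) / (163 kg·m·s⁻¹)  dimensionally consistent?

Yes

Reduce each to base SI dimensions:
  604 1/s:  s⁻¹
  (11.995 J·m^-2) / (9.6 kg·s^-1):  [kg·s⁻²] / [kg·s⁻¹] = s⁻¹
  (630 W·A^-1) / (78.0 mWb):  [kg·m²·s⁻³·A⁻¹] / [kg·m²·s⁻²·A⁻¹] = s⁻¹
  (9.431 kg·m·s⁻²) / (163 kg·m·s⁻¹):  [kg·m·s⁻²] / [kg·m·s⁻¹] = s⁻¹
Every term reduces to s⁻¹.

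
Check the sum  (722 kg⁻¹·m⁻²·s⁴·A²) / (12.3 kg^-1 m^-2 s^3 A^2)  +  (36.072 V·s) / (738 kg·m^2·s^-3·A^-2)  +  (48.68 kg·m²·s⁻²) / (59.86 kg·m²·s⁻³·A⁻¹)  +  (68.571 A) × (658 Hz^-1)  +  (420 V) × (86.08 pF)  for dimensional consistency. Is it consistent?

No

In SI base units:
  (722 kg⁻¹·m⁻²·s⁴·A²) / (12.3 kg^-1 m^-2 s^3 A^2):  [kg⁻¹·m⁻²·s⁴·A²] / [kg⁻¹·m⁻²·s³·A²] = s
  (36.072 V·s) / (738 kg·m^2·s^-3·A^-2):  [kg·m²·s⁻²·A⁻¹] / [kg·m²·s⁻³·A⁻²] = s·A
  (48.68 kg·m²·s⁻²) / (59.86 kg·m²·s⁻³·A⁻¹):  [kg·m²·s⁻²] / [kg·m²·s⁻³·A⁻¹] = s·A
  (68.571 A) × (658 Hz^-1):  [A] · [s] = s·A
  (420 V) × (86.08 pF):  [kg·m²·s⁻³·A⁻¹] · [kg⁻¹·m⁻²·s⁴·A²] = s·A
The terms do not share a single dimension (s vs s·A).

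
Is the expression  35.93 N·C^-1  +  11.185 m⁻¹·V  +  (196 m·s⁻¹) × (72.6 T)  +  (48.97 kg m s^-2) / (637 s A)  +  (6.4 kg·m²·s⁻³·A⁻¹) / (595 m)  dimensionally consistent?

Yes

Reduce each to base SI dimensions:
  35.93 N·C^-1:  N·C⁻¹ = kg·m·s⁻²·(s·A)⁻¹ = kg·m·s⁻³·A⁻¹
  11.185 m⁻¹·V:  V·m⁻¹ = J·C⁻¹·m⁻¹ = kg·m·s⁻³·A⁻¹
  (196 m·s⁻¹) × (72.6 T):  [m·s⁻¹] · [kg·s⁻²·A⁻¹] = kg·m·s⁻³·A⁻¹
  (48.97 kg m s^-2) / (637 s A):  [kg·m·s⁻²] / [s·A] = kg·m·s⁻³·A⁻¹
  (6.4 kg·m²·s⁻³·A⁻¹) / (595 m):  [kg·m²·s⁻³·A⁻¹] / [m] = kg·m·s⁻³·A⁻¹
Every term reduces to kg·m·s⁻³·A⁻¹.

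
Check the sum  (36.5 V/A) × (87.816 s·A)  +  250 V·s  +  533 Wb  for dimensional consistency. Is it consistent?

In SI base units:
  (36.5 V/A) × (87.816 s·A):  [kg·m²·s⁻³·A⁻²] · [s·A] = kg·m²·s⁻²·A⁻¹
  250 V·s:  V·s = J·C⁻¹·s = kg·m²·s⁻²·A⁻¹
  533 Wb:  Wb = V·s = kg·m²·s⁻²·A⁻¹
Every term reduces to kg·m²·s⁻²·A⁻¹.

Yes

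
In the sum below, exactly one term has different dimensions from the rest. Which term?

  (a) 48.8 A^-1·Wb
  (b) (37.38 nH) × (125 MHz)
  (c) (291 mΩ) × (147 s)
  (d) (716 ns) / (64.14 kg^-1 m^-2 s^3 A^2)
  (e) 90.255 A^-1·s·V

(b)

Expand each in SI base units:
  (a) Wb·A⁻¹ = V·s·A⁻¹ = kg·m²·s⁻²·A⁻²
  (b) [kg·m²·s⁻²·A⁻²] · [s⁻¹] = kg·m²·s⁻³·A⁻²
  (c) [kg·m²·s⁻³·A⁻²] · [s] = kg·m²·s⁻²·A⁻²
  (d) [s] / [kg⁻¹·m⁻²·s³·A²] = kg·m²·s⁻²·A⁻²
  (e) V·s·A⁻¹ = J·C⁻¹·s·A⁻¹ = kg·m²·s⁻²·A⁻²
All reduce to kg·m²·s⁻²·A⁻² except (b), which is kg·m²·s⁻³·A⁻².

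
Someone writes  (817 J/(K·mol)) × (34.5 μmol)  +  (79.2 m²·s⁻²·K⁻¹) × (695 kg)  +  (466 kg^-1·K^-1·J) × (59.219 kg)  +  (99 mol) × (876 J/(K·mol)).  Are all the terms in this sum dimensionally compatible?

Dimensions:
  (817 J/(K·mol)) × (34.5 μmol):  [kg·m²·s⁻²·K⁻¹·mol⁻¹] · [mol] = kg·m²·s⁻²·K⁻¹
  (79.2 m²·s⁻²·K⁻¹) × (695 kg):  [m²·s⁻²·K⁻¹] · [kg] = kg·m²·s⁻²·K⁻¹
  (466 kg^-1·K^-1·J) × (59.219 kg):  [m²·s⁻²·K⁻¹] · [kg] = kg·m²·s⁻²·K⁻¹
  (99 mol) × (876 J/(K·mol)):  [mol] · [kg·m²·s⁻²·K⁻¹·mol⁻¹] = kg·m²·s⁻²·K⁻¹
Every term reduces to kg·m²·s⁻²·K⁻¹.

Yes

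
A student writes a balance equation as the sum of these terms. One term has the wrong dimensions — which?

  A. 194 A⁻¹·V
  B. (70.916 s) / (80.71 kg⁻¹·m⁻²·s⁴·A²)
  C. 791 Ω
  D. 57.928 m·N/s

Work out the base dimensions of each:
  A. V·A⁻¹ = J·C⁻¹·A⁻¹ = kg·m²·s⁻³·A⁻²
  B. [s] / [kg⁻¹·m⁻²·s⁴·A²] = kg·m²·s⁻³·A⁻²
  C. Ω = V·A⁻¹ = kg·m²·s⁻³·A⁻²
  D. N·m·s⁻¹ = kg·m·s⁻²·m·s⁻¹ = kg·m²·s⁻³
All reduce to kg·m²·s⁻³·A⁻² except D., which is kg·m²·s⁻³.

D.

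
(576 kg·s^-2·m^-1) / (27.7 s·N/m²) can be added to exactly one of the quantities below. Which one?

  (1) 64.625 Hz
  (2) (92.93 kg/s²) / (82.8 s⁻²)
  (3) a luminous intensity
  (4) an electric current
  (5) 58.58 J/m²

(1)

Reference: [kg·m⁻¹·s⁻²] / [kg·m⁻¹·s⁻¹] = s⁻¹.
Each option:
  (1) Hz = s⁻¹  ← same
  (2) [kg·s⁻²] / [s⁻²] = kg
  (3) [luminous intensity] = cd
  (4) [electric current] = A
  (5) J·m⁻² = N·m·m⁻² = kg·s⁻²
Only (1) matches s⁻¹.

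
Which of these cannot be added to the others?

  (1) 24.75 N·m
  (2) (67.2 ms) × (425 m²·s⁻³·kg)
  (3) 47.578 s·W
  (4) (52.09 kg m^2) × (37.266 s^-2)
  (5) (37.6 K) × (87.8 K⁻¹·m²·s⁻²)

Expand each in SI base units:
  (1) N·m = kg·m·s⁻²·m = kg·m²·s⁻²
  (2) [s] · [kg·m²·s⁻³] = kg·m²·s⁻²
  (3) W·s = J·s⁻¹·s = kg·m²·s⁻²
  (4) [kg·m²] · [s⁻²] = kg·m²·s⁻²
  (5) [K] · [m²·s⁻²·K⁻¹] = m²·s⁻²
All reduce to kg·m²·s⁻² except (5), which is m²·s⁻².

(5)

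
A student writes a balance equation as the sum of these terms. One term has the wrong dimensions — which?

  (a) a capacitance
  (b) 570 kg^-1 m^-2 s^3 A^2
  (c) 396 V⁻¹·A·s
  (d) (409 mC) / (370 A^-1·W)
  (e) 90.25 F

(b)

Work out the base dimensions of each:
  (a) [capacitance] = kg⁻¹·m⁻²·s⁴·A²
  (b) kg⁻¹·m⁻²·s³·A²
  (c) A·s·V⁻¹ = A·s·(J·C⁻¹)⁻¹ = kg⁻¹·m⁻²·s⁴·A²
  (d) [s·A] / [kg·m²·s⁻³·A⁻¹] = kg⁻¹·m⁻²·s⁴·A²
  (e) F = C·V⁻¹ = kg⁻¹·m⁻²·s⁴·A²
All reduce to kg⁻¹·m⁻²·s⁴·A² except (b), which is kg⁻¹·m⁻²·s³·A².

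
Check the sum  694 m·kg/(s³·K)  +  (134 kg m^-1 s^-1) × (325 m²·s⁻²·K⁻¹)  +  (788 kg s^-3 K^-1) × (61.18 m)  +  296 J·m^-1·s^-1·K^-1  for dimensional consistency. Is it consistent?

Dimensions:
  694 m·kg/(s³·K):  kg·m·s⁻³·K⁻¹
  (134 kg m^-1 s^-1) × (325 m²·s⁻²·K⁻¹):  [kg·m⁻¹·s⁻¹] · [m²·s⁻²·K⁻¹] = kg·m·s⁻³·K⁻¹
  (788 kg s^-3 K^-1) × (61.18 m):  [kg·s⁻³·K⁻¹] · [m] = kg·m·s⁻³·K⁻¹
  296 J·m^-1·s^-1·K^-1:  J·s⁻¹·m⁻¹·K⁻¹ = N·m·s⁻¹·m⁻¹·K⁻¹ = kg·m·s⁻³·K⁻¹
Every term reduces to kg·m·s⁻³·K⁻¹.

Yes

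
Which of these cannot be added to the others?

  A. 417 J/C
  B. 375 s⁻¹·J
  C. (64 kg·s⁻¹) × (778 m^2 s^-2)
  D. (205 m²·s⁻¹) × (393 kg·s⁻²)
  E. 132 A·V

Work out the base dimensions of each:
  A. J·C⁻¹ = N·m·(s·A)⁻¹ = kg·m²·s⁻³·A⁻¹
  B. J·s⁻¹ = N·m·s⁻¹ = kg·m²·s⁻³
  C. [kg·s⁻¹] · [m²·s⁻²] = kg·m²·s⁻³
  D. [m²·s⁻¹] · [kg·s⁻²] = kg·m²·s⁻³
  E. V·A = J·C⁻¹·A = kg·m²·s⁻³
All reduce to kg·m²·s⁻³ except A., which is kg·m²·s⁻³·A⁻¹.

A.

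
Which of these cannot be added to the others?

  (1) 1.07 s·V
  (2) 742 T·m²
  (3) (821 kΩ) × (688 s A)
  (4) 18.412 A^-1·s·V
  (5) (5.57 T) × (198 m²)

(4)

In SI base units:
  (1) V·s = J·C⁻¹·s = kg·m²·s⁻²·A⁻¹
  (2) T·m² = Wb·m⁻²·m² = kg·m²·s⁻²·A⁻¹
  (3) [kg·m²·s⁻³·A⁻²] · [s·A] = kg·m²·s⁻²·A⁻¹
  (4) V·s·A⁻¹ = J·C⁻¹·s·A⁻¹ = kg·m²·s⁻²·A⁻²
  (5) [kg·s⁻²·A⁻¹] · [m²] = kg·m²·s⁻²·A⁻¹
All reduce to kg·m²·s⁻²·A⁻¹ except (4), which is kg·m²·s⁻²·A⁻².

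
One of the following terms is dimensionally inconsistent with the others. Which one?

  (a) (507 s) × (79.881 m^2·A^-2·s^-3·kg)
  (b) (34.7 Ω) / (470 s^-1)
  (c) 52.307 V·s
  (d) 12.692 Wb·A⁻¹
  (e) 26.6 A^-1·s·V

Dimensions:
  (a) [s] · [kg·m²·s⁻³·A⁻²] = kg·m²·s⁻²·A⁻²
  (b) [kg·m²·s⁻³·A⁻²] / [s⁻¹] = kg·m²·s⁻²·A⁻²
  (c) V·s = J·C⁻¹·s = kg·m²·s⁻²·A⁻¹
  (d) Wb·A⁻¹ = V·s·A⁻¹ = kg·m²·s⁻²·A⁻²
  (e) V·s·A⁻¹ = J·C⁻¹·s·A⁻¹ = kg·m²·s⁻²·A⁻²
All reduce to kg·m²·s⁻²·A⁻² except (c), which is kg·m²·s⁻²·A⁻¹.

(c)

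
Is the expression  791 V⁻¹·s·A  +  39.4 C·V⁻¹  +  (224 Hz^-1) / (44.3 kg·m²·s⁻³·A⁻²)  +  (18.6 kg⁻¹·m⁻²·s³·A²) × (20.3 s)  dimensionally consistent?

Reduce each to base SI dimensions:
  791 V⁻¹·s·A:  A·s·V⁻¹ = A·s·(J·C⁻¹)⁻¹ = kg⁻¹·m⁻²·s⁴·A²
  39.4 C·V⁻¹:  C·V⁻¹ = s·A·(J·C⁻¹)⁻¹ = kg⁻¹·m⁻²·s⁴·A²
  (224 Hz^-1) / (44.3 kg·m²·s⁻³·A⁻²):  [s] / [kg·m²·s⁻³·A⁻²] = kg⁻¹·m⁻²·s⁴·A²
  (18.6 kg⁻¹·m⁻²·s³·A²) × (20.3 s):  [kg⁻¹·m⁻²·s³·A²] · [s] = kg⁻¹·m⁻²·s⁴·A²
Every term reduces to kg⁻¹·m⁻²·s⁴·A².

Yes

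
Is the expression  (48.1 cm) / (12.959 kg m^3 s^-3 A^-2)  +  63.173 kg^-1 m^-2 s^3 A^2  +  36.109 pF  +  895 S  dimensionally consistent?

No

Reduce each to base SI dimensions:
  (48.1 cm) / (12.959 kg m^3 s^-3 A^-2):  [m] / [kg·m³·s⁻³·A⁻²] = kg⁻¹·m⁻²·s³·A²
  63.173 kg^-1 m^-2 s^3 A^2:  kg⁻¹·m⁻²·s³·A²
  36.109 pF:  F = C·V⁻¹ = kg⁻¹·m⁻²·s⁴·A²
  895 S:  S = Ω⁻¹ = kg⁻¹·m⁻²·s³·A²
The terms do not share a single dimension (kg⁻¹·m⁻²·s³·A² vs kg⁻¹·m⁻²·s⁴·A²).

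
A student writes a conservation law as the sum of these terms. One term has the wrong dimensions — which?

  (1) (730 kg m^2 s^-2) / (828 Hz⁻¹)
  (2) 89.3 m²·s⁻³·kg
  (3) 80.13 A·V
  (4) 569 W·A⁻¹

(4)

Reduce each to base SI dimensions:
  (1) [kg·m²·s⁻²] / [s] = kg·m²·s⁻³
  (2) kg·m²·s⁻³
  (3) V·A = J·C⁻¹·A = kg·m²·s⁻³
  (4) W·A⁻¹ = J·s⁻¹·A⁻¹ = kg·m²·s⁻³·A⁻¹
All reduce to kg·m²·s⁻³ except (4), which is kg·m²·s⁻³·A⁻¹.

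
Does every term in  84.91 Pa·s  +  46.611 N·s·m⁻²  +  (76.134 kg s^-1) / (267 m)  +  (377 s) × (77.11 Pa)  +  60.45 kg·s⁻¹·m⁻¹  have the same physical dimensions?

Yes

Dimensions:
  84.91 Pa·s:  Pa·s = N·m⁻²·s = kg·m⁻¹·s⁻¹
  46.611 N·s·m⁻²:  N·s·m⁻² = kg·m·s⁻²·s·m⁻² = kg·m⁻¹·s⁻¹
  (76.134 kg s^-1) / (267 m):  [kg·s⁻¹] / [m] = kg·m⁻¹·s⁻¹
  (377 s) × (77.11 Pa):  [s] · [kg·m⁻¹·s⁻²] = kg·m⁻¹·s⁻¹
  60.45 kg·s⁻¹·m⁻¹:  kg·m⁻¹·s⁻¹
Every term reduces to kg·m⁻¹·s⁻¹.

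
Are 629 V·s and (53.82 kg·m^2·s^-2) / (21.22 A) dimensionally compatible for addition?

Dimensions:
  629 V·s:  V·s = J·C⁻¹·s = kg·m²·s⁻²·A⁻¹
  (53.82 kg·m^2·s^-2) / (21.22 A):  [kg·m²·s⁻²] / [A] = kg·m²·s⁻²·A⁻¹
Both are kg·m²·s⁻²·A⁻¹, so they have the same dimensions and can be added.

Yes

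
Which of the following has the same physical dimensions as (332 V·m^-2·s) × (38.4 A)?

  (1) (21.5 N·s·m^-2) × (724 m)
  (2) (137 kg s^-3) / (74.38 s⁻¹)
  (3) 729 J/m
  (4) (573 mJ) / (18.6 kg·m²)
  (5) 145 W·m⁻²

Reference: [kg·s⁻²·A⁻¹] · [A] = kg·s⁻².
Each option:
  (1) [kg·m⁻¹·s⁻¹] · [m] = kg·s⁻¹
  (2) [kg·s⁻³] / [s⁻¹] = kg·s⁻²  ← same
  (3) J·m⁻¹ = N·m·m⁻¹ = kg·m·s⁻²
  (4) [kg·m²·s⁻²] / [kg·m²] = s⁻²
  (5) W·m⁻² = J·s⁻¹·m⁻² = kg·s⁻³
Only (2) matches kg·s⁻².

(2)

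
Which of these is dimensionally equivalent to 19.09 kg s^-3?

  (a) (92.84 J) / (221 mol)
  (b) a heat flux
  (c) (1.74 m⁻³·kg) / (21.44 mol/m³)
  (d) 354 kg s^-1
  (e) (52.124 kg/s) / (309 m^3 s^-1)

Reference: kg·s⁻³.
Each option:
  (a) [kg·m²·s⁻²] / [mol] = kg·m²·s⁻²·mol⁻¹
  (b) [heat flux] = kg·s⁻³  ← same
  (c) [kg·m⁻³] / [m⁻³·mol] = kg·mol⁻¹
  (d) kg·s⁻¹
  (e) [kg·s⁻¹] / [m³·s⁻¹] = kg·m⁻³
Only (b) matches kg·s⁻³.

(b)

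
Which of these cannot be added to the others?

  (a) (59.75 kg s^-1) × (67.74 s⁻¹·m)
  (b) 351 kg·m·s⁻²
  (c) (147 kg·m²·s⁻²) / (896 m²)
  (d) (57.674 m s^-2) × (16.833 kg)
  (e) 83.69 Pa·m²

(c)

Reduce each to base SI dimensions:
  (a) [kg·s⁻¹] · [m·s⁻¹] = kg·m·s⁻²
  (b) kg·m·s⁻²
  (c) [kg·m²·s⁻²] / [m²] = kg·s⁻²
  (d) [m·s⁻²] · [kg] = kg·m·s⁻²
  (e) Pa·m² = N·m⁻²·m² = kg·m·s⁻²
All reduce to kg·m·s⁻² except (c), which is kg·s⁻².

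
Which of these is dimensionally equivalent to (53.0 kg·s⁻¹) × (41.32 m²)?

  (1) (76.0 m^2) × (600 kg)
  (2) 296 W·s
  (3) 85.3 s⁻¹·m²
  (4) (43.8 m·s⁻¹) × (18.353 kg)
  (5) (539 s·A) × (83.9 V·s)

(5)

Reference: [kg·s⁻¹] · [m²] = kg·m²·s⁻¹.
Each option:
  (1) [m²] · [kg] = kg·m²
  (2) W·s = J·s⁻¹·s = kg·m²·s⁻²
  (3) m²·s⁻¹
  (4) [m·s⁻¹] · [kg] = kg·m·s⁻¹
  (5) [s·A] · [kg·m²·s⁻²·A⁻¹] = kg·m²·s⁻¹  ← same
Only (5) matches kg·m²·s⁻¹.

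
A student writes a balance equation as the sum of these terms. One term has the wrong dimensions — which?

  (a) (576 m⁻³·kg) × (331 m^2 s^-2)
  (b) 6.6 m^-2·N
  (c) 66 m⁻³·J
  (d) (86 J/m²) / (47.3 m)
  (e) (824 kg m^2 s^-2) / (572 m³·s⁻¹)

In SI base units:
  (a) [kg·m⁻³] · [m²·s⁻²] = kg·m⁻¹·s⁻²
  (b) N·m⁻² = kg·m·s⁻²·m⁻² = kg·m⁻¹·s⁻²
  (c) J·m⁻³ = N·m·m⁻³ = kg·m⁻¹·s⁻²
  (d) [kg·s⁻²] / [m] = kg·m⁻¹·s⁻²
  (e) [kg·m²·s⁻²] / [m³·s⁻¹] = kg·m⁻¹·s⁻¹
All reduce to kg·m⁻¹·s⁻² except (e), which is kg·m⁻¹·s⁻¹.

(e)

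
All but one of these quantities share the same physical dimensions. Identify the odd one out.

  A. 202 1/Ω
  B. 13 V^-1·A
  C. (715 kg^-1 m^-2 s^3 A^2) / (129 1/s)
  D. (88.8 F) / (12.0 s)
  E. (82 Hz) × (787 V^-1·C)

C.

In SI base units:
  A. Ω⁻¹ = (V·A⁻¹)⁻¹ = kg⁻¹·m⁻²·s³·A²
  B. A·V⁻¹ = A·(J·C⁻¹)⁻¹ = kg⁻¹·m⁻²·s³·A²
  C. [kg⁻¹·m⁻²·s³·A²] / [s⁻¹] = kg⁻¹·m⁻²·s⁴·A²
  D. [kg⁻¹·m⁻²·s⁴·A²] / [s] = kg⁻¹·m⁻²·s³·A²
  E. [s⁻¹] · [kg⁻¹·m⁻²·s⁴·A²] = kg⁻¹·m⁻²·s³·A²
All reduce to kg⁻¹·m⁻²·s³·A² except C., which is kg⁻¹·m⁻²·s⁴·A².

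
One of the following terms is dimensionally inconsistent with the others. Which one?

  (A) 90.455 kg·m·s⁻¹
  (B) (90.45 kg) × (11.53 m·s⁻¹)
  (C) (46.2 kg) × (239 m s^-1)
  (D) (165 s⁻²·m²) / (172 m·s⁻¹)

In SI base units:
  (A) kg·m·s⁻¹
  (B) [kg] · [m·s⁻¹] = kg·m·s⁻¹
  (C) [kg] · [m·s⁻¹] = kg·m·s⁻¹
  (D) [m²·s⁻²] / [m·s⁻¹] = m·s⁻¹
All reduce to kg·m·s⁻¹ except (D), which is m·s⁻¹.

(D)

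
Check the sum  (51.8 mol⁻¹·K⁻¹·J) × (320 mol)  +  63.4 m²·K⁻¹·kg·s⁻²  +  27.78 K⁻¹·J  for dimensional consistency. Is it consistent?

Yes

Work out the base dimensions of each:
  (51.8 mol⁻¹·K⁻¹·J) × (320 mol):  [kg·m²·s⁻²·K⁻¹·mol⁻¹] · [mol] = kg·m²·s⁻²·K⁻¹
  63.4 m²·K⁻¹·kg·s⁻²:  kg·m²·s⁻²·K⁻¹
  27.78 K⁻¹·J:  J·K⁻¹ = N·m·K⁻¹ = kg·m²·s⁻²·K⁻¹
Every term reduces to kg·m²·s⁻²·K⁻¹.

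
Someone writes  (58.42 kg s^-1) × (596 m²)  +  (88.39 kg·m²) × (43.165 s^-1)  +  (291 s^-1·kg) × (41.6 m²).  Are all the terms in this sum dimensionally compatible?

In SI base units:
  (58.42 kg s^-1) × (596 m²):  [kg·s⁻¹] · [m²] = kg·m²·s⁻¹
  (88.39 kg·m²) × (43.165 s^-1):  [kg·m²] · [s⁻¹] = kg·m²·s⁻¹
  (291 s^-1·kg) × (41.6 m²):  [kg·s⁻¹] · [m²] = kg·m²·s⁻¹
Every term reduces to kg·m²·s⁻¹.

Yes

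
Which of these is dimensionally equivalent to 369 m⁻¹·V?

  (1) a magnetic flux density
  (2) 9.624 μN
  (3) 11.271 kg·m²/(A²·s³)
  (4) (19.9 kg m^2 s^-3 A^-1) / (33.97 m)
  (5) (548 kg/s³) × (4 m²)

(4)

Reference: V·m⁻¹ = J·C⁻¹·m⁻¹ = kg·m·s⁻³·A⁻¹.
Each option:
  (1) [magnetic flux density] = kg·s⁻²·A⁻¹
  (2) N = kg·m·s⁻²
  (3) kg·m²·s⁻³·A⁻²
  (4) [kg·m²·s⁻³·A⁻¹] / [m] = kg·m·s⁻³·A⁻¹  ← same
  (5) [kg·s⁻³] · [m²] = kg·m²·s⁻³
Only (4) matches kg·m·s⁻³·A⁻¹.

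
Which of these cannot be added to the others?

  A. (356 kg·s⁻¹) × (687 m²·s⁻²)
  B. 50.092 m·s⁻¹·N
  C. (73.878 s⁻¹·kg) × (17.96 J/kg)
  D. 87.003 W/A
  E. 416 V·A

Expand each in SI base units:
  A. [kg·s⁻¹] · [m²·s⁻²] = kg·m²·s⁻³
  B. N·m·s⁻¹ = kg·m·s⁻²·m·s⁻¹ = kg·m²·s⁻³
  C. [kg·s⁻¹] · [m²·s⁻²] = kg·m²·s⁻³
  D. W·A⁻¹ = J·s⁻¹·A⁻¹ = kg·m²·s⁻³·A⁻¹
  E. V·A = J·C⁻¹·A = kg·m²·s⁻³
All reduce to kg·m²·s⁻³ except D., which is kg·m²·s⁻³·A⁻¹.

D.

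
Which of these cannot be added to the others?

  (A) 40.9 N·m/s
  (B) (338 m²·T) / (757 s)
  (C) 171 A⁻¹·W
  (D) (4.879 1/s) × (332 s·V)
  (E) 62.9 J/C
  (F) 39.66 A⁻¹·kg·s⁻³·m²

(A)

Expand each in SI base units:
  (A) N·m·s⁻¹ = kg·m·s⁻²·m·s⁻¹ = kg·m²·s⁻³
  (B) [kg·m²·s⁻²·A⁻¹] / [s] = kg·m²·s⁻³·A⁻¹
  (C) W·A⁻¹ = J·s⁻¹·A⁻¹ = kg·m²·s⁻³·A⁻¹
  (D) [s⁻¹] · [kg·m²·s⁻²·A⁻¹] = kg·m²·s⁻³·A⁻¹
  (E) J·C⁻¹ = N·m·(s·A)⁻¹ = kg·m²·s⁻³·A⁻¹
  (F) kg·m²·s⁻³·A⁻¹
All reduce to kg·m²·s⁻³·A⁻¹ except (A), which is kg·m²·s⁻³.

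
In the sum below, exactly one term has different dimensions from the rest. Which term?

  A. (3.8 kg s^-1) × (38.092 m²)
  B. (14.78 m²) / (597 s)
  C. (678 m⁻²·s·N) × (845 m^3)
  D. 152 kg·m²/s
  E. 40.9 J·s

B.

Work out the base dimensions of each:
  A. [kg·s⁻¹] · [m²] = kg·m²·s⁻¹
  B. [m²] / [s] = m²·s⁻¹
  C. [kg·m⁻¹·s⁻¹] · [m³] = kg·m²·s⁻¹
  D. kg·m²·s⁻¹
  E. J·s = N·m·s = kg·m²·s⁻¹
All reduce to kg·m²·s⁻¹ except B., which is m²·s⁻¹.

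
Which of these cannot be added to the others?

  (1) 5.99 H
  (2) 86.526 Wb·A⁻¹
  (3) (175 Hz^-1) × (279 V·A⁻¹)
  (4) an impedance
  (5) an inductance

(4)

Work out the base dimensions of each:
  (1) H = V·s·A⁻¹ = kg·m²·s⁻²·A⁻²
  (2) Wb·A⁻¹ = V·s·A⁻¹ = kg·m²·s⁻²·A⁻²
  (3) [s] · [kg·m²·s⁻³·A⁻²] = kg·m²·s⁻²·A⁻²
  (4) [impedance] = kg·m²·s⁻³·A⁻²
  (5) [inductance] = kg·m²·s⁻²·A⁻²
All reduce to kg·m²·s⁻²·A⁻² except (4), which is kg·m²·s⁻³·A⁻².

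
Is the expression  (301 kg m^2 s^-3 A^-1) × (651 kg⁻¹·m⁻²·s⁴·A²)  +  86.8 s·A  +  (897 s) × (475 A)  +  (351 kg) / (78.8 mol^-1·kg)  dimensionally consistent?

No

Work out the base dimensions of each:
  (301 kg m^2 s^-3 A^-1) × (651 kg⁻¹·m⁻²·s⁴·A²):  [kg·m²·s⁻³·A⁻¹] · [kg⁻¹·m⁻²·s⁴·A²] = s·A
  86.8 s·A:  s·A
  (897 s) × (475 A):  [s] · [A] = s·A
  (351 kg) / (78.8 mol^-1·kg):  [kg] / [kg·mol⁻¹] = mol
The terms do not share a single dimension (mol vs s·A).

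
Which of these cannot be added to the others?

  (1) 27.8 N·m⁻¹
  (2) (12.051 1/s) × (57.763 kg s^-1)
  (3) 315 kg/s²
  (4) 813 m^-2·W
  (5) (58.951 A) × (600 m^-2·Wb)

Expand each in SI base units:
  (1) N·m⁻¹ = kg·m·s⁻²·m⁻¹ = kg·s⁻²
  (2) [s⁻¹] · [kg·s⁻¹] = kg·s⁻²
  (3) kg·s⁻²
  (4) W·m⁻² = J·s⁻¹·m⁻² = kg·s⁻³
  (5) [A] · [kg·s⁻²·A⁻¹] = kg·s⁻²
All reduce to kg·s⁻² except (4), which is kg·s⁻³.

(4)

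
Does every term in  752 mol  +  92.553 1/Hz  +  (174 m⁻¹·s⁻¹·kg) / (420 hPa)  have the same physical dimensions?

No

Work out the base dimensions of each:
  752 mol:  mol
  92.553 1/Hz:  Hz⁻¹ = (s⁻¹)⁻¹ = s
  (174 m⁻¹·s⁻¹·kg) / (420 hPa):  [kg·m⁻¹·s⁻¹] / [kg·m⁻¹·s⁻²] = s
The terms do not share a single dimension (mol vs s).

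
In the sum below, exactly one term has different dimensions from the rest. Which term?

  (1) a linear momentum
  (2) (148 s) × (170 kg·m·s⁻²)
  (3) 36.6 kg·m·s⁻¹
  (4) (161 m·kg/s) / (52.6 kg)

In SI base units:
  (1) [linear momentum] = kg·m·s⁻¹
  (2) [s] · [kg·m·s⁻²] = kg·m·s⁻¹
  (3) kg·m·s⁻¹
  (4) [kg·m·s⁻¹] / [kg] = m·s⁻¹
All reduce to kg·m·s⁻¹ except (4), which is m·s⁻¹.

(4)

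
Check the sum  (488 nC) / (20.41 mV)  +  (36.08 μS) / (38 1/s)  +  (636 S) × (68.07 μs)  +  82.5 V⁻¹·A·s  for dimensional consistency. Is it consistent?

Yes

Dimensions:
  (488 nC) / (20.41 mV):  [s·A] / [kg·m²·s⁻³·A⁻¹] = kg⁻¹·m⁻²·s⁴·A²
  (36.08 μS) / (38 1/s):  [kg⁻¹·m⁻²·s³·A²] / [s⁻¹] = kg⁻¹·m⁻²·s⁴·A²
  (636 S) × (68.07 μs):  [kg⁻¹·m⁻²·s³·A²] · [s] = kg⁻¹·m⁻²·s⁴·A²
  82.5 V⁻¹·A·s:  A·s·V⁻¹ = A·s·(J·C⁻¹)⁻¹ = kg⁻¹·m⁻²·s⁴·A²
Every term reduces to kg⁻¹·m⁻²·s⁴·A².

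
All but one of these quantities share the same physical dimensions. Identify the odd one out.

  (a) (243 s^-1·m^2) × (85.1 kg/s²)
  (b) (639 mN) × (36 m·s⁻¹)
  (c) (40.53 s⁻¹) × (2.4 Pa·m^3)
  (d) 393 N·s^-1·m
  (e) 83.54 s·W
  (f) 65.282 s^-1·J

(e)

Reduce each to base SI dimensions:
  (a) [m²·s⁻¹] · [kg·s⁻²] = kg·m²·s⁻³
  (b) [kg·m·s⁻²] · [m·s⁻¹] = kg·m²·s⁻³
  (c) [s⁻¹] · [kg·m²·s⁻²] = kg·m²·s⁻³
  (d) N·m·s⁻¹ = kg·m·s⁻²·m·s⁻¹ = kg·m²·s⁻³
  (e) W·s = J·s⁻¹·s = kg·m²·s⁻²
  (f) J·s⁻¹ = N·m·s⁻¹ = kg·m²·s⁻³
All reduce to kg·m²·s⁻³ except (e), which is kg·m²·s⁻².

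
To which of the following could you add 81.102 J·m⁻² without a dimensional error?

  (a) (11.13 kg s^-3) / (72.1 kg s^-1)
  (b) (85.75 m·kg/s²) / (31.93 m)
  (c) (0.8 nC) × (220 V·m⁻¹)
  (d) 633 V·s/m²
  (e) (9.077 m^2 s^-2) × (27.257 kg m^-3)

Reference: J·m⁻² = N·m·m⁻² = kg·s⁻².
Each option:
  (a) [kg·s⁻³] / [kg·s⁻¹] = s⁻²
  (b) [kg·m·s⁻²] / [m] = kg·s⁻²  ← same
  (c) [s·A] · [kg·m·s⁻³·A⁻¹] = kg·m·s⁻²
  (d) V·s·m⁻² = J·C⁻¹·s·m⁻² = kg·s⁻²·A⁻¹
  (e) [m²·s⁻²] · [kg·m⁻³] = kg·m⁻¹·s⁻²
Only (b) matches kg·s⁻².

(b)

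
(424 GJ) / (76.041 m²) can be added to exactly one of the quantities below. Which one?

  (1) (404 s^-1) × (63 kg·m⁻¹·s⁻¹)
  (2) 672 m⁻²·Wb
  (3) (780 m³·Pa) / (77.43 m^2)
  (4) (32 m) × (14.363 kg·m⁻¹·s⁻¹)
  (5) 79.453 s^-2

Reference: [kg·m²·s⁻²] / [m²] = kg·s⁻².
Each option:
  (1) [s⁻¹] · [kg·m⁻¹·s⁻¹] = kg·m⁻¹·s⁻²
  (2) Wb·m⁻² = V·s·m⁻² = kg·s⁻²·A⁻¹
  (3) [kg·m²·s⁻²] / [m²] = kg·s⁻²  ← same
  (4) [m] · [kg·m⁻¹·s⁻¹] = kg·s⁻¹
  (5) s⁻²
Only (3) matches kg·s⁻².

(3)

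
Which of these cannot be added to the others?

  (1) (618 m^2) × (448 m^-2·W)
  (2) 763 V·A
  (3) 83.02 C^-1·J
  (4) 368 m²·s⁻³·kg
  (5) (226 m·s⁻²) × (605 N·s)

(3)

In SI base units:
  (1) [m²] · [kg·s⁻³] = kg·m²·s⁻³
  (2) V·A = J·C⁻¹·A = kg·m²·s⁻³
  (3) J·C⁻¹ = N·m·(s·A)⁻¹ = kg·m²·s⁻³·A⁻¹
  (4) kg·m²·s⁻³
  (5) [m·s⁻²] · [kg·m·s⁻¹] = kg·m²·s⁻³
All reduce to kg·m²·s⁻³ except (3), which is kg·m²·s⁻³·A⁻¹.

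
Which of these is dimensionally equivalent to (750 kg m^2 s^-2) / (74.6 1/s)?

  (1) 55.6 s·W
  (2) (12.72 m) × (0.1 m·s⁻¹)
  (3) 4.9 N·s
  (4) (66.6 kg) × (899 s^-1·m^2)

(4)

Reference: [kg·m²·s⁻²] / [s⁻¹] = kg·m²·s⁻¹.
Each option:
  (1) W·s = J·s⁻¹·s = kg·m²·s⁻²
  (2) [m] · [m·s⁻¹] = m²·s⁻¹
  (3) N·s = kg·m·s⁻²·s = kg·m·s⁻¹
  (4) [kg] · [m²·s⁻¹] = kg·m²·s⁻¹  ← same
Only (4) matches kg·m²·s⁻¹.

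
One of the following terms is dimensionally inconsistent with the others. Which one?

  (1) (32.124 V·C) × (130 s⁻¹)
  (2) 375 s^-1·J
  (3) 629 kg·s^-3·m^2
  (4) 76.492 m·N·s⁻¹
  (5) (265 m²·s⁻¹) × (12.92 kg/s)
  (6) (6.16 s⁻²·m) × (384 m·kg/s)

Work out the base dimensions of each:
  (1) [kg·m²·s⁻²] · [s⁻¹] = kg·m²·s⁻³
  (2) J·s⁻¹ = N·m·s⁻¹ = kg·m²·s⁻³
  (3) kg·m²·s⁻³
  (4) N·m·s⁻¹ = kg·m·s⁻²·m·s⁻¹ = kg·m²·s⁻³
  (5) [m²·s⁻¹] · [kg·s⁻¹] = kg·m²·s⁻²
  (6) [m·s⁻²] · [kg·m·s⁻¹] = kg·m²·s⁻³
All reduce to kg·m²·s⁻³ except (5), which is kg·m²·s⁻².

(5)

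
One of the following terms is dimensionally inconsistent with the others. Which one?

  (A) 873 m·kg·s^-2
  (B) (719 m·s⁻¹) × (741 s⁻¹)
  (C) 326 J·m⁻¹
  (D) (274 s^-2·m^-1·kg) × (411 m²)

Reduce each to base SI dimensions:
  (A) kg·m·s⁻²
  (B) [m·s⁻¹] · [s⁻¹] = m·s⁻²
  (C) J·m⁻¹ = N·m·m⁻¹ = kg·m·s⁻²
  (D) [kg·m⁻¹·s⁻²] · [m²] = kg·m·s⁻²
All reduce to kg·m·s⁻² except (B), which is m·s⁻².

(B)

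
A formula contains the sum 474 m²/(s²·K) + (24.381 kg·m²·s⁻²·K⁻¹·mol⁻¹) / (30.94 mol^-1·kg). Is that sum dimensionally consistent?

Yes

Dimensions:
  474 m²/(s²·K):  m²·s⁻²·K⁻¹
  (24.381 kg·m²·s⁻²·K⁻¹·mol⁻¹) / (30.94 mol^-1·kg):  [kg·m²·s⁻²·K⁻¹·mol⁻¹] / [kg·mol⁻¹] = m²·s⁻²·K⁻¹
Both are m²·s⁻²·K⁻¹, so they have the same dimensions and can be added.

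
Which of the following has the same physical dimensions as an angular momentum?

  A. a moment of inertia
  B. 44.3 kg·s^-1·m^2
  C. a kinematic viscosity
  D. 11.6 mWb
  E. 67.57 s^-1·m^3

Reference: [angular momentum] = kg·m²·s⁻¹.
Each option:
  A. [moment of inertia] = kg·m²
  B. kg·m²·s⁻¹  ← same
  C. [kinematic viscosity] = m²·s⁻¹
  D. Wb = V·s = kg·m²·s⁻²·A⁻¹
  E. m³·s⁻¹
Only B. matches kg·m²·s⁻¹.

B.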